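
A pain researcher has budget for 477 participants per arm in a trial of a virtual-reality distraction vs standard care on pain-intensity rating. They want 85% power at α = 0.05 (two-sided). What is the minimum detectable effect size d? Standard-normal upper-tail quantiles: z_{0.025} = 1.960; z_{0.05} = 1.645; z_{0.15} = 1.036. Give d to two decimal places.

d_min ≈ 0.19

For two independent groups of n = 477 each: d_min = (z_{α/2} + z_β)·√(2/n).
z-sum = 1.960 + 1.036 = 2.996.
d_min = 2.996 × √(2/477) = 2.996 × 0.0648 = 0.194.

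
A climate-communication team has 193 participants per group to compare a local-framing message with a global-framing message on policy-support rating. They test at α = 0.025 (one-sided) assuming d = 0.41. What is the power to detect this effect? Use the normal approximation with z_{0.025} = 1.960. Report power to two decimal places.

For two equal groups, power = Φ(d·√(n/2) − z_{α}).
d·√(n/2) = 0.41 × √(193/2) = 0.41 × 9.823 = 4.028.
z_β = 4.028 − 1.960 = 2.068.
Power = Φ(2.068) = 0.981.

power ≈ 0.98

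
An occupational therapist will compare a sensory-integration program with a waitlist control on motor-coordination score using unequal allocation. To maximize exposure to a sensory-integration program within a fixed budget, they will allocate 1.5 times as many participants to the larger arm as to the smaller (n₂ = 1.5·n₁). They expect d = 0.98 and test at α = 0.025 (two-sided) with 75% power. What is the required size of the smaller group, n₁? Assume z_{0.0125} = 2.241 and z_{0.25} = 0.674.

With allocation ratio k = n₂/n₁ = 1.5, Var(x̄₁−x̄₂) = σ²(1/n₁ + 1/(k·n₁)) = σ²·(k+1)/(k·n₁).
So n₁ = (1 + 1/k)·((z_{α/2} + z_β)/d)² = 1.667 × (2.915/0.98)².
n₁ = 1.667 × 8.85 = 14.7.
Round up: n₁ = 15, giving n₂ = ⌈1.5 × 15⌉ = ⌈22.5⌉ = 23.

n₁ = 15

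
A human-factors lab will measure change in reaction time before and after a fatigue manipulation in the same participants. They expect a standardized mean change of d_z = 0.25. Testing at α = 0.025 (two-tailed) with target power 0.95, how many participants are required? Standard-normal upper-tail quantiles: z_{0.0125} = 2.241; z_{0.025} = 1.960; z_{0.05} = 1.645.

For a paired (one-sample on differences) test: n = ((z_{α/2} + z_β) / d)².
z_{α/2} + z_β = 2.241 + 1.645 = 3.886.
n = (3.886 / 0.25)² = 15.544² = 241.62.
Round up.

n = 242 pairs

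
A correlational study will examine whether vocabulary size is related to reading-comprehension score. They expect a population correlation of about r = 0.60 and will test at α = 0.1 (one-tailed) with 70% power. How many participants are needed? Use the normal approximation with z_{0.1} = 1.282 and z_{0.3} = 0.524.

n = 10

Fisher's z: C = ½·ln((1+r)/(1−r)) = ½·ln(4.0000) = 0.6931.
n = ((z_{α} + z_β)/C)² + 3.
(1.282 + 0.524) / 0.6931 = 1.806 / 0.6931 = 2.606.
n = 2.606² + 3 = 6.79 + 3 = 9.8.
Round up.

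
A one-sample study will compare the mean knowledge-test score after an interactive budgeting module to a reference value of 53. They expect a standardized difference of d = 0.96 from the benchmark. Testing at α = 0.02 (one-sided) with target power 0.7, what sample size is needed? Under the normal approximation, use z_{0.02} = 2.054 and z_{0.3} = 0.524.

For a one-sample test: n = ((z_{α} + z_β) / d)².
z_{α} + z_β = 2.054 + 0.524 = 2.578.
n = (2.578 / 0.96)² = 2.685² = 7.21.
Round up.

n = 8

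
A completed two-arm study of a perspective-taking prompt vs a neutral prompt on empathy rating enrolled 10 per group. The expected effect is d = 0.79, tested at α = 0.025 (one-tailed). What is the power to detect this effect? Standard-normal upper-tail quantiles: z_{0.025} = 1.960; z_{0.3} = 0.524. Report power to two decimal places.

power ≈ 0.42

For two equal groups, power = Φ(d·√(n/2) − z_{α}).
d·√(n/2) = 0.79 × √(10/2) = 0.79 × 2.236 = 1.766.
z_β = 1.766 − 1.960 = -0.194.
Power = Φ(-0.194) = 0.423.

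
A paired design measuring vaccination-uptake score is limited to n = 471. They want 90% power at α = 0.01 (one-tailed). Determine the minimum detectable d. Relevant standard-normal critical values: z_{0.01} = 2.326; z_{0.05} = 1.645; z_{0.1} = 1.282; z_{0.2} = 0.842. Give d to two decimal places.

For a single sample (or paired design) of n = 471: d_min = (z_{α} + z_β)/√n.
z-sum = 2.326 + 1.282 = 3.608.
d_min = 3.608 / √471 = 3.608 / 21.703 = 0.166.

d_min ≈ 0.17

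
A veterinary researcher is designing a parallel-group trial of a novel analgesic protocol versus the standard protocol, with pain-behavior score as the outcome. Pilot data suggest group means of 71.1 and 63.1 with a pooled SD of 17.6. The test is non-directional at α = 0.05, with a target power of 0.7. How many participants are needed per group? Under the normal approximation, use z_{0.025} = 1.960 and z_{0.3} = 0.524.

n = 60 per group

Cohen's d = |M₁ − M₂| / SD_pooled = |71.1 − 63.1| / 17.6 = 8.0 / 17.6 = 0.455.
For two independent groups with equal n: n = 2·((z_{α/2} + z_β) / d)².
z_{α/2} + z_β = 1.960 + 0.524 = 2.484.
n = 2 × (2.484 / 0.455)² = 2 × 5.459² = 2 × 29.80 = 59.6.
Round up to the next whole participant.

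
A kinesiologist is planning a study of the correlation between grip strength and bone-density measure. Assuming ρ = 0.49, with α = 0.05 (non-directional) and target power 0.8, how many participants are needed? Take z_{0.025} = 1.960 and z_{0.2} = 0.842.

n = 31

Fisher's z: C = ½·ln((1+r)/(1−r)) = ½·ln(2.9216) = 0.5361.
n = ((z_{α/2} + z_β)/C)² + 3.
(1.960 + 0.842) / 0.5361 = 2.802 / 0.5361 = 5.227.
n = 5.227² + 3 = 27.32 + 3 = 30.3.
Round up.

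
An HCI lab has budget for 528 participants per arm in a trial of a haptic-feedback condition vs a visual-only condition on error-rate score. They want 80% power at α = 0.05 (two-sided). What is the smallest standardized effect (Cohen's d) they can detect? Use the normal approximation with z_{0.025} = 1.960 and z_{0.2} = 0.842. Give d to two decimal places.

d_min ≈ 0.17

For two independent groups of n = 528 each: d_min = (z_{α/2} + z_β)·√(2/n).
z-sum = 1.960 + 0.842 = 2.802.
d_min = 2.802 × √(2/528) = 2.802 × 0.0615 = 0.172.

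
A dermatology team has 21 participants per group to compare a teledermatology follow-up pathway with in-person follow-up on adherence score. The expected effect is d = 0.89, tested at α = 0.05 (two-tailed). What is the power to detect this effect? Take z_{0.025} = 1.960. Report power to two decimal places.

For two equal groups, power = Φ(d·√(n/2) − z_{α/2}).
d·√(n/2) = 0.89 × √(21/2) = 0.89 × 3.240 = 2.884.
z_β = 2.884 − 1.960 = 0.924.
Power = Φ(0.924) = 0.822.

power ≈ 0.82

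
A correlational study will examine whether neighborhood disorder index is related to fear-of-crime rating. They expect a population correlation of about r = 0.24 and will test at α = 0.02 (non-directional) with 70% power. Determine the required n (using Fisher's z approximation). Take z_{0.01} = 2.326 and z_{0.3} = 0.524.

n = 139

Fisher's z: C = ½·ln((1+r)/(1−r)) = ½·ln(1.6316) = 0.2448.
n = ((z_{α/2} + z_β)/C)² + 3.
(2.326 + 0.524) / 0.2448 = 2.850 / 0.2448 = 11.642.
n = 11.642² + 3 = 135.54 + 3 = 138.5.
Round up.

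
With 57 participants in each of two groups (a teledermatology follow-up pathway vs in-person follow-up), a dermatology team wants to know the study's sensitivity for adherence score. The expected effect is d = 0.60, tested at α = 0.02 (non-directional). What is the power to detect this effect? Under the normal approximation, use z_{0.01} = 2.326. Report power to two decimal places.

power ≈ 0.81

For two equal groups, power = Φ(d·√(n/2) − z_{α/2}).
d·√(n/2) = 0.60 × √(57/2) = 0.60 × 5.339 = 3.203.
z_β = 3.203 − 2.326 = 0.877.
Power = Φ(0.877) = 0.810.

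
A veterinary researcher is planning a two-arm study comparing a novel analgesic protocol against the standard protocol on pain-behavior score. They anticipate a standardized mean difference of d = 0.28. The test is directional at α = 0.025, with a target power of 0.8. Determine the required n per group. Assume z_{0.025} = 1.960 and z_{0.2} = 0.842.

n = 201 per group

For two independent groups with equal n: n = 2·((z_{α} + z_β) / d)².
z_{α} + z_β = 1.960 + 0.842 = 2.802.
n = 2 × (2.802 / 0.28)² = 2 × 10.007² = 2 × 100.14 = 200.3.
Round up to the next whole participant.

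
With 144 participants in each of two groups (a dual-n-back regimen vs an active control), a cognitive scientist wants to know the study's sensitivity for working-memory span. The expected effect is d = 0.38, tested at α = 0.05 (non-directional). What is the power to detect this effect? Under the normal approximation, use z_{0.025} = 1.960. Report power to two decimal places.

For two equal groups, power = Φ(d·√(n/2) − z_{α/2}).
d·√(n/2) = 0.38 × √(144/2) = 0.38 × 8.485 = 3.224.
z_β = 3.224 − 1.960 = 1.264.
Power = Φ(1.264) = 0.897.

power ≈ 0.90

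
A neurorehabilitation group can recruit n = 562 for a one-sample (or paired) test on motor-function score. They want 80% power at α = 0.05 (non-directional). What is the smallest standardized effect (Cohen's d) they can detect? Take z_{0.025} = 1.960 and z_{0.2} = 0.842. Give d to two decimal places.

For a single sample (or paired design) of n = 562: d_min = (z_{α/2} + z_β)/√n.
z-sum = 1.960 + 0.842 = 2.802.
d_min = 2.802 / √562 = 2.802 / 23.707 = 0.118.

d_min ≈ 0.12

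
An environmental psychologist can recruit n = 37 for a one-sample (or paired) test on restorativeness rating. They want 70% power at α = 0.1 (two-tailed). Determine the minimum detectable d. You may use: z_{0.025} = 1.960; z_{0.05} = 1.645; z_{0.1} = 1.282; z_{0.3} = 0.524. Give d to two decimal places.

d_min ≈ 0.36

For a single sample (or paired design) of n = 37: d_min = (z_{α/2} + z_β)/√n.
z-sum = 1.645 + 0.524 = 2.169.
d_min = 2.169 / √37 = 2.169 / 6.083 = 0.357.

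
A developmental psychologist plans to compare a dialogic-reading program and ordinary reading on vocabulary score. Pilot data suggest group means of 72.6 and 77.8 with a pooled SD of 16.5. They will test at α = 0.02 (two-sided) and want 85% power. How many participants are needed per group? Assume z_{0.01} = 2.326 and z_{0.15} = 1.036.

n = 228 per group

Cohen's d = |M₁ − M₂| / SD_pooled = |72.6 − 77.8| / 16.5 = 5.2 / 16.5 = 0.315.
For two independent groups with equal n: n = 2·((z_{α/2} + z_β) / d)².
z_{α/2} + z_β = 2.326 + 1.036 = 3.362.
n = 2 × (3.362 / 0.315)² = 2 × 10.673² = 2 × 113.91 = 227.8.
Round up to the next whole participant.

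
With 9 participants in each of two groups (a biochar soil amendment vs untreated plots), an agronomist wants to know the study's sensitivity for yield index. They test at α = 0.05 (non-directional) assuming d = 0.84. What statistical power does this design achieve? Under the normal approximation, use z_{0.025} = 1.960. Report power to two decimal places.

power ≈ 0.43

For two equal groups, power = Φ(d·√(n/2) − z_{α/2}).
d·√(n/2) = 0.84 × √(9/2) = 0.84 × 2.121 = 1.782.
z_β = 1.782 − 1.960 = -0.178.
Power = Φ(-0.178) = 0.429.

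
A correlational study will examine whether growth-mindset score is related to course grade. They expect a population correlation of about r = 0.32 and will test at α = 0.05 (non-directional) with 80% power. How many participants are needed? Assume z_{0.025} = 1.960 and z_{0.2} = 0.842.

n = 75

Fisher's z: C = ½·ln((1+r)/(1−r)) = ½·ln(1.9412) = 0.3316.
n = ((z_{α/2} + z_β)/C)² + 3.
(1.960 + 0.842) / 0.3316 = 2.802 / 0.3316 = 8.450.
n = 8.450² + 3 = 71.40 + 3 = 74.4.
Round up.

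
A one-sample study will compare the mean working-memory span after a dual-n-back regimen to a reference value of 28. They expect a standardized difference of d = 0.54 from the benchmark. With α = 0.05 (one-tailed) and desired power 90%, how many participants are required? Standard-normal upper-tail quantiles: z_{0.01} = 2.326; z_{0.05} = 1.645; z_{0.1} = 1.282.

For a one-sample test: n = ((z_{α} + z_β) / d)².
z_{α} + z_β = 1.645 + 1.282 = 2.927.
n = (2.927 / 0.54)² = 5.420² = 29.38.
Round up.

n = 30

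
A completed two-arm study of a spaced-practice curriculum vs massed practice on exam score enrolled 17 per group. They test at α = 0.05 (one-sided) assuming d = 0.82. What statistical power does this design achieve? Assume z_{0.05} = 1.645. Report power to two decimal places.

power ≈ 0.77

For two equal groups, power = Φ(d·√(n/2) − z_{α}).
d·√(n/2) = 0.82 × √(17/2) = 0.82 × 2.915 = 2.391.
z_β = 2.391 − 1.645 = 0.746.
Power = Φ(0.746) = 0.772.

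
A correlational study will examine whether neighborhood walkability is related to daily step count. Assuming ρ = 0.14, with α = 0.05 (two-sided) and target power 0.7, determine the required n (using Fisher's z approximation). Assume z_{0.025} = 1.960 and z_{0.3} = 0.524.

Fisher's z: C = ½·ln((1+r)/(1−r)) = ½·ln(1.3256) = 0.1409.
n = ((z_{α/2} + z_β)/C)² + 3.
(1.960 + 0.524) / 0.1409 = 2.484 / 0.1409 = 17.630.
n = 17.630² + 3 = 310.80 + 3 = 313.8.
Round up.

n = 314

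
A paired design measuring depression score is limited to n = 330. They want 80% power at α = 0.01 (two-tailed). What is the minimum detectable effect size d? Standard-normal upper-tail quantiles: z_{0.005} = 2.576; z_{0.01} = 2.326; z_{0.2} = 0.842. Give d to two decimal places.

d_min ≈ 0.19

For a single sample (or paired design) of n = 330: d_min = (z_{α/2} + z_β)/√n.
z-sum = 2.576 + 0.842 = 3.418.
d_min = 3.418 / √330 = 3.418 / 18.166 = 0.188.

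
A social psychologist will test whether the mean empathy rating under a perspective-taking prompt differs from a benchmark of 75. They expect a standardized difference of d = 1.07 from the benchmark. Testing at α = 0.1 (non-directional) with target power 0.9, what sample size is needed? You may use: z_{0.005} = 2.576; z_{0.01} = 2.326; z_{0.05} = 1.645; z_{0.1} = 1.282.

n = 8

For a one-sample test: n = ((z_{α/2} + z_β) / d)².
z_{α/2} + z_β = 1.645 + 1.282 = 2.927.
n = (2.927 / 1.07)² = 2.736² = 7.48.
Round up.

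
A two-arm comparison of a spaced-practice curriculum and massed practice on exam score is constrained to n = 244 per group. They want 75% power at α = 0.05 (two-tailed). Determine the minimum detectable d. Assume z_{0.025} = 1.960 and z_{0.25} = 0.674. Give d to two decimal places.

For two independent groups of n = 244 each: d_min = (z_{α/2} + z_β)·√(2/n).
z-sum = 1.960 + 0.674 = 2.634.
d_min = 2.634 × √(2/244) = 2.634 × 0.0905 = 0.238.

d_min ≈ 0.24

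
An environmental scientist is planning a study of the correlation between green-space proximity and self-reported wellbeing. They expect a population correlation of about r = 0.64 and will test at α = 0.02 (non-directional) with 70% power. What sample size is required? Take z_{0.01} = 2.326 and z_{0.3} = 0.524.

n = 18

Fisher's z: C = ½·ln((1+r)/(1−r)) = ½·ln(4.5556) = 0.7582.
n = ((z_{α/2} + z_β)/C)² + 3.
(2.326 + 0.524) / 0.7582 = 2.850 / 0.7582 = 3.759.
n = 3.759² + 3 = 14.13 + 3 = 17.1.
Round up.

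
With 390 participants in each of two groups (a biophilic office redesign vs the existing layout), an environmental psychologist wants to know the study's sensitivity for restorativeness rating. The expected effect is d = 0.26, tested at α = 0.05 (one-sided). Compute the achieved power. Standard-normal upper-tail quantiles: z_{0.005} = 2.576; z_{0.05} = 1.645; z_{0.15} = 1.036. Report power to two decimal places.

power ≈ 0.98

For two equal groups, power = Φ(d·√(n/2) − z_{α}).
d·√(n/2) = 0.26 × √(390/2) = 0.26 × 13.964 = 3.631.
z_β = 3.631 − 1.645 = 1.986.
Power = Φ(1.986) = 0.976.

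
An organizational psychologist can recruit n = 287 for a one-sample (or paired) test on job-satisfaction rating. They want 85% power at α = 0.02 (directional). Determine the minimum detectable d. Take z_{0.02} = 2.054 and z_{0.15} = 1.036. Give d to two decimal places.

d_min ≈ 0.18

For a single sample (or paired design) of n = 287: d_min = (z_{α} + z_β)/√n.
z-sum = 2.054 + 1.036 = 3.090.
d_min = 3.090 / √287 = 3.090 / 16.941 = 0.182.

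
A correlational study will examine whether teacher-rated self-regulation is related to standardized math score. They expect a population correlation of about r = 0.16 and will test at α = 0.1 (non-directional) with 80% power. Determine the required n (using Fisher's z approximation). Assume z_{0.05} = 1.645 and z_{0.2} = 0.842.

Fisher's z: C = ½·ln((1+r)/(1−r)) = ½·ln(1.3810) = 0.1614.
n = ((z_{α/2} + z_β)/C)² + 3.
(1.645 + 0.842) / 0.1614 = 2.487 / 0.1614 = 15.409.
n = 15.409² + 3 = 237.43 + 3 = 240.4.
Round up.

n = 241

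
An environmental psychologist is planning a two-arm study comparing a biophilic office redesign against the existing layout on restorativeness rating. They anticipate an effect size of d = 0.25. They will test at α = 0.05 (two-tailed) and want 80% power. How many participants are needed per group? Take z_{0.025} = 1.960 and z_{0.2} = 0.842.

n = 252 per group

For two independent groups with equal n: n = 2·((z_{α/2} + z_β) / d)².
z_{α/2} + z_β = 1.960 + 0.842 = 2.802.
n = 2 × (2.802 / 0.25)² = 2 × 11.208² = 2 × 125.62 = 251.2.
Round up to the next whole participant.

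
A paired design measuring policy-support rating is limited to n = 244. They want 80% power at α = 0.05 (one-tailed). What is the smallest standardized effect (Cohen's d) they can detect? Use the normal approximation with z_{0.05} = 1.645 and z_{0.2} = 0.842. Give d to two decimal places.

For a single sample (or paired design) of n = 244: d_min = (z_{α} + z_β)/√n.
z-sum = 1.645 + 0.842 = 2.487.
d_min = 2.487 / √244 = 2.487 / 15.620 = 0.159.

d_min ≈ 0.16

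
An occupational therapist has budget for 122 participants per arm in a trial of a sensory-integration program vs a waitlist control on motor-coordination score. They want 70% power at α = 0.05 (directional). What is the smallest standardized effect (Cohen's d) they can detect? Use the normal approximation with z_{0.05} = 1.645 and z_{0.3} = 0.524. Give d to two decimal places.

For two independent groups of n = 122 each: d_min = (z_{α} + z_β)·√(2/n).
z-sum = 1.645 + 0.524 = 2.169.
d_min = 2.169 × √(2/122) = 2.169 × 0.1280 = 0.278.

d_min ≈ 0.28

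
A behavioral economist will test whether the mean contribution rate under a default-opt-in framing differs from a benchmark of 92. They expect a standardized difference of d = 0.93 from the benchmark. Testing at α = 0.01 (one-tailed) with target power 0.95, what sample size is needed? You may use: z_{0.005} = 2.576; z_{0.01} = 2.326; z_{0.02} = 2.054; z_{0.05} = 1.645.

n = 19

For a one-sample test: n = ((z_{α} + z_β) / d)².
z_{α} + z_β = 2.326 + 1.645 = 3.971.
n = (3.971 / 0.93)² = 4.270² = 18.23.
Round up.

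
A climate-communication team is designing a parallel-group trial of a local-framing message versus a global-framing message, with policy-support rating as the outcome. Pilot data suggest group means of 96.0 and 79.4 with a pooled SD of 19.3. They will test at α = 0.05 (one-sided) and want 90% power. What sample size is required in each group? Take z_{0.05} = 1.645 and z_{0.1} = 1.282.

Cohen's d = |M₁ − M₂| / SD_pooled = |96.0 − 79.4| / 19.3 = 16.6 / 19.3 = 0.860.
For two independent groups with equal n: n = 2·((z_{α} + z_β) / d)².
z_{α} + z_β = 1.645 + 1.282 = 2.927.
n = 2 × (2.927 / 0.860)² = 2 × 3.403² = 2 × 11.58 = 23.2.
Round up to the next whole participant.

n = 24 per group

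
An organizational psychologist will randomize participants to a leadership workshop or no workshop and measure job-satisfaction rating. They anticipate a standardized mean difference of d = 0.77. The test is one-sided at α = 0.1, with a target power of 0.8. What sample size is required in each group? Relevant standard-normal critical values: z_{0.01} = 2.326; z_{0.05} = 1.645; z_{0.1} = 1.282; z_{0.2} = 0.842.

n = 16 per group

For two independent groups with equal n: n = 2·((z_{α} + z_β) / d)².
z_{α} + z_β = 1.282 + 0.842 = 2.124.
n = 2 × (2.124 / 0.77)² = 2 × 2.758² = 2 × 7.61 = 15.2.
Round up to the next whole participant.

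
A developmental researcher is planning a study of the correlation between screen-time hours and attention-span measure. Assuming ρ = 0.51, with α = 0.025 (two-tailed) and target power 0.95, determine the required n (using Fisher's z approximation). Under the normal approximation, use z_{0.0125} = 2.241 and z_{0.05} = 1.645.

n = 51

Fisher's z: C = ½·ln((1+r)/(1−r)) = ½·ln(3.0816) = 0.5627.
n = ((z_{α/2} + z_β)/C)² + 3.
(2.241 + 1.645) / 0.5627 = 3.886 / 0.5627 = 6.906.
n = 6.906² + 3 = 47.69 + 3 = 50.7.
Round up.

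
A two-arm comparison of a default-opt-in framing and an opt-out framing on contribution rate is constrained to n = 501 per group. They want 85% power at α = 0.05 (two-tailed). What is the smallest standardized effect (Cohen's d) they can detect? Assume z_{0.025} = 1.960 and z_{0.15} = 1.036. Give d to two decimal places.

d_min ≈ 0.19

For two independent groups of n = 501 each: d_min = (z_{α/2} + z_β)·√(2/n).
z-sum = 1.960 + 1.036 = 2.996.
d_min = 2.996 × √(2/501) = 2.996 × 0.0632 = 0.189.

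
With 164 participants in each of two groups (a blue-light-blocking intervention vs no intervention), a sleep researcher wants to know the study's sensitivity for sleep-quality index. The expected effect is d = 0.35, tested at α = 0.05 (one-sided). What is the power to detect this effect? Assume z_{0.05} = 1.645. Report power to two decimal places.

For two equal groups, power = Φ(d·√(n/2) − z_{α}).
d·√(n/2) = 0.35 × √(164/2) = 0.35 × 9.055 = 3.169.
z_β = 3.169 − 1.645 = 1.524.
Power = Φ(1.524) = 0.936.

power ≈ 0.94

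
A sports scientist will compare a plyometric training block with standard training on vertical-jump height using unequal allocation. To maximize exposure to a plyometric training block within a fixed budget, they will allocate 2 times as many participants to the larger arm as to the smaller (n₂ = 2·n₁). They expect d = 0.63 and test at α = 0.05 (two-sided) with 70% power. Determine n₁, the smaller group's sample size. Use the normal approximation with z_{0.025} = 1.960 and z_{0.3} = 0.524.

n₁ = 24

With allocation ratio k = n₂/n₁ = 2, Var(x̄₁−x̄₂) = σ²(1/n₁ + 1/(k·n₁)) = σ²·(k+1)/(k·n₁).
So n₁ = (1 + 1/k)·((z_{α/2} + z_β)/d)² = 1.500 × (2.484/0.63)².
n₁ = 1.500 × 15.55 = 23.3.
Round up: n₁ = 24, giving n₂ = 2 × 24 = 48.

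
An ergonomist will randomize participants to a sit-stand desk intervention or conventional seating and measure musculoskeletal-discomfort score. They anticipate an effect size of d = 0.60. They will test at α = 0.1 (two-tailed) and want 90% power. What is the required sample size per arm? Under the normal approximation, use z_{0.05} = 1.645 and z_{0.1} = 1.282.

n = 48 per group

For two independent groups with equal n: n = 2·((z_{α/2} + z_β) / d)².
z_{α/2} + z_β = 1.645 + 1.282 = 2.927.
n = 2 × (2.927 / 0.60)² = 2 × 4.878² = 2 × 23.80 = 47.6.
Round up to the next whole participant.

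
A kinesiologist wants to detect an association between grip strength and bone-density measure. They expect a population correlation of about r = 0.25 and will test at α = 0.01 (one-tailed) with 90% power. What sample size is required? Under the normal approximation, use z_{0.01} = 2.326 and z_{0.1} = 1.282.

n = 203

Fisher's z: C = ½·ln((1+r)/(1−r)) = ½·ln(1.6667) = 0.2554.
n = ((z_{α} + z_β)/C)² + 3.
(2.326 + 1.282) / 0.2554 = 3.608 / 0.2554 = 14.127.
n = 14.127² + 3 = 199.57 + 3 = 202.6.
Round up.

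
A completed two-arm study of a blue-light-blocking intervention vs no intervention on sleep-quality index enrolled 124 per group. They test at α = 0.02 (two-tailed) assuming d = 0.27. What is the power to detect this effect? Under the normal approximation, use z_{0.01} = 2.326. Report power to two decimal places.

power ≈ 0.42

For two equal groups, power = Φ(d·√(n/2) − z_{α/2}).
d·√(n/2) = 0.27 × √(124/2) = 0.27 × 7.874 = 2.126.
z_β = 2.126 − 2.326 = -0.200.
Power = Φ(-0.200) = 0.421.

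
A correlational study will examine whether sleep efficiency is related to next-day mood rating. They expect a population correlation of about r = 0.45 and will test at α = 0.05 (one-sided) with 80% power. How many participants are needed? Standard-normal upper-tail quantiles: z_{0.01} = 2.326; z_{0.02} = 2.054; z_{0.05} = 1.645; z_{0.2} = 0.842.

n = 30

Fisher's z: C = ½·ln((1+r)/(1−r)) = ½·ln(2.6364) = 0.4847.
n = ((z_{α} + z_β)/C)² + 3.
(1.645 + 0.842) / 0.4847 = 2.487 / 0.4847 = 5.131.
n = 5.131² + 3 = 26.33 + 3 = 29.3.
Round up.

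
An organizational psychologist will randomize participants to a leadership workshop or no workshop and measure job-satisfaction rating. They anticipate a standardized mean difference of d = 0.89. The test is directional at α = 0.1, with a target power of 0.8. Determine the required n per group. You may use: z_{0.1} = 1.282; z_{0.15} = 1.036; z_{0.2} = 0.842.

For two independent groups with equal n: n = 2·((z_{α} + z_β) / d)².
z_{α} + z_β = 1.282 + 0.842 = 2.124.
n = 2 × (2.124 / 0.89)² = 2 × 2.387² = 2 × 5.70 = 11.4.
Round up to the next whole participant.

n = 12 per group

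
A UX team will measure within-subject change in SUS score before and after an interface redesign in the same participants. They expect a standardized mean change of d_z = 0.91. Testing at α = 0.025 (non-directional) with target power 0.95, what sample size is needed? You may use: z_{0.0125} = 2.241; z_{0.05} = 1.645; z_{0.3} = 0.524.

n = 19 pairs

For a paired (one-sample on differences) test: n = ((z_{α/2} + z_β) / d)².
z_{α/2} + z_β = 2.241 + 1.645 = 3.886.
n = (3.886 / 0.91)² = 4.270² = 18.24.
Round up.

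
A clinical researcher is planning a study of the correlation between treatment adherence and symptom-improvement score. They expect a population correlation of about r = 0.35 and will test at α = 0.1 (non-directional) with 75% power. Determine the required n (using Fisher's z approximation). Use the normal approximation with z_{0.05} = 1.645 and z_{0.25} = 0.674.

Fisher's z: C = ½·ln((1+r)/(1−r)) = ½·ln(2.0769) = 0.3654.
n = ((z_{α/2} + z_β)/C)² + 3.
(1.645 + 0.674) / 0.3654 = 2.319 / 0.3654 = 6.346.
n = 6.346² + 3 = 40.28 + 3 = 43.3.
Round up.

n = 44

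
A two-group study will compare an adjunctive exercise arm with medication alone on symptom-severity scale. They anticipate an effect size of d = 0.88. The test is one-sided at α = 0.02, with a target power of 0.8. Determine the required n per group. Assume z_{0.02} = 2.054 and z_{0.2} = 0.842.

For two independent groups with equal n: n = 2·((z_{α} + z_β) / d)².
z_{α} + z_β = 2.054 + 0.842 = 2.896.
n = 2 × (2.896 / 0.88)² = 2 × 3.291² = 2 × 10.83 = 21.7.
Round up to the next whole participant.

n = 22 per group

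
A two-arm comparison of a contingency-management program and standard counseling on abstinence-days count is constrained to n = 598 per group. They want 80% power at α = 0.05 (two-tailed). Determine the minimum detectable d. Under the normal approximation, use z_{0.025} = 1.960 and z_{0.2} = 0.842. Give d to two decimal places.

d_min ≈ 0.16

For two independent groups of n = 598 each: d_min = (z_{α/2} + z_β)·√(2/n).
z-sum = 1.960 + 0.842 = 2.802.
d_min = 2.802 × √(2/598) = 2.802 × 0.0578 = 0.162.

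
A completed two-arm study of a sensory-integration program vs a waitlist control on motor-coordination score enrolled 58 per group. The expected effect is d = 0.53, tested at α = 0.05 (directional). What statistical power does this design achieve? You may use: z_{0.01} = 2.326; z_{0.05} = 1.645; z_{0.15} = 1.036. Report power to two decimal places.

For two equal groups, power = Φ(d·√(n/2) − z_{α}).
d·√(n/2) = 0.53 × √(58/2) = 0.53 × 5.385 = 2.854.
z_β = 2.854 − 1.645 = 1.209.
Power = Φ(1.209) = 0.887.

power ≈ 0.89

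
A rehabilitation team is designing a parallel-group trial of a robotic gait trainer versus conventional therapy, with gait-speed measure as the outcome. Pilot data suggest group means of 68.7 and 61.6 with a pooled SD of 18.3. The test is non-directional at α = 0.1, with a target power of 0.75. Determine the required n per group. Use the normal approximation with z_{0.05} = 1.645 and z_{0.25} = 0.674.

n = 72 per group

Cohen's d = |M₁ − M₂| / SD_pooled = |68.7 − 61.6| / 18.3 = 7.1 / 18.3 = 0.388.
For two independent groups with equal n: n = 2·((z_{α/2} + z_β) / d)².
z_{α/2} + z_β = 1.645 + 0.674 = 2.319.
n = 2 × (2.319 / 0.388)² = 2 × 5.977² = 2 × 35.72 = 71.4.
Round up to the next whole participant.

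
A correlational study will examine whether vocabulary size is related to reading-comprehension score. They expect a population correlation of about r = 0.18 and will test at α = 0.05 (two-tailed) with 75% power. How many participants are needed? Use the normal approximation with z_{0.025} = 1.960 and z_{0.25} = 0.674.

n = 213

Fisher's z: C = ½·ln((1+r)/(1−r)) = ½·ln(1.4390) = 0.1820.
n = ((z_{α/2} + z_β)/C)² + 3.
(1.960 + 0.674) / 0.1820 = 2.634 / 0.1820 = 14.473.
n = 14.473² + 3 = 209.45 + 3 = 212.5.
Round up.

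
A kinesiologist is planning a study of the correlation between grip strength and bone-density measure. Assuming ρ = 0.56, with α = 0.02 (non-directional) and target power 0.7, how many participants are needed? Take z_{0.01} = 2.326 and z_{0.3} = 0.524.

Fisher's z: C = ½·ln((1+r)/(1−r)) = ½·ln(3.5455) = 0.6328.
n = ((z_{α/2} + z_β)/C)² + 3.
(2.326 + 0.524) / 0.6328 = 2.850 / 0.6328 = 4.504.
n = 4.504² + 3 = 20.28 + 3 = 23.3.
Round up.

n = 24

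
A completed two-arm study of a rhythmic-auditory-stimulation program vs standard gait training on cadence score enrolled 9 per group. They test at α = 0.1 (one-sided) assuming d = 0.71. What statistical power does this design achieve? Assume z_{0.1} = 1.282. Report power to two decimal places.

power ≈ 0.59

For two equal groups, power = Φ(d·√(n/2) − z_{α}).
d·√(n/2) = 0.71 × √(9/2) = 0.71 × 2.121 = 1.506.
z_β = 1.506 − 1.282 = 0.224.
Power = Φ(0.224) = 0.589.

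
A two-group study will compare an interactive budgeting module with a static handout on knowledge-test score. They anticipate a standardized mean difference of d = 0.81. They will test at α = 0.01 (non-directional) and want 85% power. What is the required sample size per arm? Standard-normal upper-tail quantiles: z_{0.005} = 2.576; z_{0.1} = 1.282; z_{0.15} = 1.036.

n = 40 per group

For two independent groups with equal n: n = 2·((z_{α/2} + z_β) / d)².
z_{α/2} + z_β = 2.576 + 1.036 = 3.612.
n = 2 × (3.612 / 0.81)² = 2 × 4.459² = 2 × 19.88 = 39.8.
Round up to the next whole participant.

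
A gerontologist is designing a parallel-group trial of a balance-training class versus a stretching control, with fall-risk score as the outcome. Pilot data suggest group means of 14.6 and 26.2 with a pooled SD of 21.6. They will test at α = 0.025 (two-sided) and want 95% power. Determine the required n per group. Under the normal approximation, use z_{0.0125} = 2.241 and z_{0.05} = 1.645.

Cohen's d = |M₁ − M₂| / SD_pooled = |14.6 − 26.2| / 21.6 = 11.6 / 21.6 = 0.537.
For two independent groups with equal n: n = 2·((z_{α/2} + z_β) / d)².
z_{α/2} + z_β = 2.241 + 1.645 = 3.886.
n = 2 × (3.886 / 0.537)² = 2 × 7.236² = 2 × 52.37 = 104.7.
Round up to the next whole participant.

n = 105 per group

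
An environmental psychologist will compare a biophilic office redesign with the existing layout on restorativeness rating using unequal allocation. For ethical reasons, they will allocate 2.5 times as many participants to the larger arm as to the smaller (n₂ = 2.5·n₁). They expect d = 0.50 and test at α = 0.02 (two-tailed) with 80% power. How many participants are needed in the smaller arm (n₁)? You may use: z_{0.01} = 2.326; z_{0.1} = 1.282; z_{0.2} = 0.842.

n₁ = 57

With allocation ratio k = n₂/n₁ = 2.5, Var(x̄₁−x̄₂) = σ²(1/n₁ + 1/(k·n₁)) = σ²·(k+1)/(k·n₁).
So n₁ = (1 + 1/k)·((z_{α/2} + z_β)/d)² = 1.400 × (3.168/0.50)².
n₁ = 1.400 × 40.14 = 56.2.
Round up: n₁ = 57, giving n₂ = ⌈2.5 × 57⌉ = ⌈142.5⌉ = 143.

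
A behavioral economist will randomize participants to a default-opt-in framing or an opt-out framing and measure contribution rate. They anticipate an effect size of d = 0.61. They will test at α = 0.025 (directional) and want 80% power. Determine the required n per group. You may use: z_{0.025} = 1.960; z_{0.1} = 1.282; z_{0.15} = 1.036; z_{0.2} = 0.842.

For two independent groups with equal n: n = 2·((z_{α} + z_β) / d)².
z_{α} + z_β = 1.960 + 0.842 = 2.802.
n = 2 × (2.802 / 0.61)² = 2 × 4.593² = 2 × 21.10 = 42.2.
Round up to the next whole participant.

n = 43 per group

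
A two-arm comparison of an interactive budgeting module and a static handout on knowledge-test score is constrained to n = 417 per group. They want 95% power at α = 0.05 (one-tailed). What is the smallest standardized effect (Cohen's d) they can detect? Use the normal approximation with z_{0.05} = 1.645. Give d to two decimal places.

d_min ≈ 0.23

For two independent groups of n = 417 each: d_min = (z_{α} + z_β)·√(2/n).
z-sum = 1.645 + 1.645 = 3.290.
d_min = 3.290 × √(2/417) = 3.290 × 0.0693 = 0.228.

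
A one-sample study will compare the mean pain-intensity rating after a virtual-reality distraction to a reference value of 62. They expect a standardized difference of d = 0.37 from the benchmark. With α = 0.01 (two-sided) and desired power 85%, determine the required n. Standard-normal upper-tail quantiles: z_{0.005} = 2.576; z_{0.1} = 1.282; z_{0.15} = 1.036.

For a one-sample test: n = ((z_{α/2} + z_β) / d)².
z_{α/2} + z_β = 2.576 + 1.036 = 3.612.
n = (3.612 / 0.37)² = 9.762² = 95.30.
Round up.

n = 96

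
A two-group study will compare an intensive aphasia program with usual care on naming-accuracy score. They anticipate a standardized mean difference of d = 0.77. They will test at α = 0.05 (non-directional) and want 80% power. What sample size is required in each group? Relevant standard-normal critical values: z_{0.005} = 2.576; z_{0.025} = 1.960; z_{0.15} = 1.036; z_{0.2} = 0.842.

n = 27 per group

For two independent groups with equal n: n = 2·((z_{α/2} + z_β) / d)².
z_{α/2} + z_β = 1.960 + 0.842 = 2.802.
n = 2 × (2.802 / 0.77)² = 2 × 3.639² = 2 × 13.24 = 26.5.
Round up to the next whole participant.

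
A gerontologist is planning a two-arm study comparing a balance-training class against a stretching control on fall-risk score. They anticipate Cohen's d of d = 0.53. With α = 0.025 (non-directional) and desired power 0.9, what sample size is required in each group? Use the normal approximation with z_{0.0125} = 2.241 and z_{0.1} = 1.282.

n = 89 per group

For two independent groups with equal n: n = 2·((z_{α/2} + z_β) / d)².
z_{α/2} + z_β = 2.241 + 1.282 = 3.523.
n = 2 × (3.523 / 0.53)² = 2 × 6.647² = 2 × 44.18 = 88.4.
Round up to the next whole participant.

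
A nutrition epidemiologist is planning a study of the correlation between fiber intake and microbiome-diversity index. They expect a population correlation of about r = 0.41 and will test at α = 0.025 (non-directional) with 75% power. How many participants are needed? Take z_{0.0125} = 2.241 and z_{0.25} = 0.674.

n = 48

Fisher's z: C = ½·ln((1+r)/(1−r)) = ½·ln(2.3898) = 0.4356.
n = ((z_{α/2} + z_β)/C)² + 3.
(2.241 + 0.674) / 0.4356 = 2.915 / 0.4356 = 6.692.
n = 6.692² + 3 = 44.78 + 3 = 47.8.
Round up.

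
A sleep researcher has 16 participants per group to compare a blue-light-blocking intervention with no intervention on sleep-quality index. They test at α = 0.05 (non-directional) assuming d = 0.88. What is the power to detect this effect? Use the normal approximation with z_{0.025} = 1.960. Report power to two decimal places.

power ≈ 0.70

For two equal groups, power = Φ(d·√(n/2) − z_{α/2}).
d·√(n/2) = 0.88 × √(16/2) = 0.88 × 2.828 = 2.489.
z_β = 2.489 − 1.960 = 0.529.
Power = Φ(0.529) = 0.702.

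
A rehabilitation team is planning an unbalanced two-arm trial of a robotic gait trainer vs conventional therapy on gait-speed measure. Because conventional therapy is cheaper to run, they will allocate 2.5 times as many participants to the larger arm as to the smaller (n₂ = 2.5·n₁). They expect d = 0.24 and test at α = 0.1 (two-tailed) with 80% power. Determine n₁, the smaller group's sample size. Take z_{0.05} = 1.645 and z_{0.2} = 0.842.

With allocation ratio k = n₂/n₁ = 2.5, Var(x̄₁−x̄₂) = σ²(1/n₁ + 1/(k·n₁)) = σ²·(k+1)/(k·n₁).
So n₁ = (1 + 1/k)·((z_{α/2} + z_β)/d)² = 1.400 × (2.487/0.24)².
n₁ = 1.400 × 107.38 = 150.3.
Round up: n₁ = 151, giving n₂ = ⌈2.5 × 151⌉ = ⌈377.5⌉ = 378.

n₁ = 151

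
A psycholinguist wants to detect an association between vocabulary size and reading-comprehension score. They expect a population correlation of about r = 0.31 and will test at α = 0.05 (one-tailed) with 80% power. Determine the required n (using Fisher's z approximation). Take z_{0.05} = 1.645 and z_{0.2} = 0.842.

Fisher's z: C = ½·ln((1+r)/(1−r)) = ½·ln(1.8986) = 0.3205.
n = ((z_{α} + z_β)/C)² + 3.
(1.645 + 0.842) / 0.3205 = 2.487 / 0.3205 = 7.760.
n = 7.760² + 3 = 60.21 + 3 = 63.2.
Round up.

n = 64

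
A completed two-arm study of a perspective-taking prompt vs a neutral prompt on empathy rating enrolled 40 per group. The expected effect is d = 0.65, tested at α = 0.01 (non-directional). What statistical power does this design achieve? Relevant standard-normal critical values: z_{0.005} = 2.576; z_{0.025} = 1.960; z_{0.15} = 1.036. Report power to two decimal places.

For two equal groups, power = Φ(d·√(n/2) − z_{α/2}).
d·√(n/2) = 0.65 × √(40/2) = 0.65 × 4.472 = 2.907.
z_β = 2.907 − 2.576 = 0.331.
Power = Φ(0.331) = 0.630.

power ≈ 0.63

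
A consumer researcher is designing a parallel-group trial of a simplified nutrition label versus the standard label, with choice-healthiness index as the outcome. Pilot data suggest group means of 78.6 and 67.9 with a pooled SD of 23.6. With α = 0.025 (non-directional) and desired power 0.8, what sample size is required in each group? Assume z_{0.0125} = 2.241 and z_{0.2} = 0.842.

Cohen's d = |M₁ − M₂| / SD_pooled = |78.6 − 67.9| / 23.6 = 10.7 / 23.6 = 0.453.
For two independent groups with equal n: n = 2·((z_{α/2} + z_β) / d)².
z_{α/2} + z_β = 2.241 + 0.842 = 3.083.
n = 2 × (3.083 / 0.453)² = 2 × 6.806² = 2 × 46.32 = 92.6.
Round up to the next whole participant.

n = 93 per group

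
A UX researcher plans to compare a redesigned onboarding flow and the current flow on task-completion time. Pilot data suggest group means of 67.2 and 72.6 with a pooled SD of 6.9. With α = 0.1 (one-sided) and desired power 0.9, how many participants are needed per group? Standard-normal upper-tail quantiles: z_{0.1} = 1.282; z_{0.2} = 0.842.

n = 22 per group

Cohen's d = |M₁ − M₂| / SD_pooled = |67.2 − 72.6| / 6.9 = 5.4 / 6.9 = 0.783.
For two independent groups with equal n: n = 2·((z_{α} + z_β) / d)².
z_{α} + z_β = 1.282 + 1.282 = 2.564.
n = 2 × (2.564 / 0.783)² = 2 × 3.275² = 2 × 10.72 = 21.4.
Round up to the next whole participant.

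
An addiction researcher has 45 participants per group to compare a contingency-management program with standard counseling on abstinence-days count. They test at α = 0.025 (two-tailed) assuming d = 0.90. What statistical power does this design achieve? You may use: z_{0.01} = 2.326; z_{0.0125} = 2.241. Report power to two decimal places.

For two equal groups, power = Φ(d·√(n/2) − z_{α/2}).
d·√(n/2) = 0.90 × √(45/2) = 0.90 × 4.743 = 4.269.
z_β = 4.269 − 2.241 = 2.028.
Power = Φ(2.028) = 0.979.

power ≈ 0.98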